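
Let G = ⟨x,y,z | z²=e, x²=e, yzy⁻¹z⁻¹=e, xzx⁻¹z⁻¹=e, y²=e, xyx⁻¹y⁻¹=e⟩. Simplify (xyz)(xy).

Compute (xyz) · (xy) by multiplying left to right and reducing via the relations at each step:
  (xyz) · x = yz
  (yz) · y = z

Answer: z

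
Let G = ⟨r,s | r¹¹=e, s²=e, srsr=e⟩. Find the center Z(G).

An element z ∈ Z(G) iff z commutes with every generator.
For example e is central: e·r = r = r·e; e·s = s = s·e.
Whereas r ∉ Z(G) since r·s = rs ≠ r¹⁰s = s·r.
Checking each of the 22 elements this way gives Z(G) = {e}, of order 1.

Answer: {e}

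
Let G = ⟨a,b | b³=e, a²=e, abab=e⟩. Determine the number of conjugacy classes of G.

The conjugacy classes (representative and size) are:
  [e] (size 1), [ab²] (size 3), [b²] (size 2).
Class equation: 1 + 3 + 2 = 6 = |G|. So G has 3 conjugacy classes.

Answer: 3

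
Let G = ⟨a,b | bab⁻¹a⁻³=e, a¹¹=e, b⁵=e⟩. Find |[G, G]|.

G' = [G, G] is generated by all commutators. The generator-pair commutators are: [a, b] = a⁹.
The subgroup they normally generate is {e, a, a², a³, a⁴, a⁵, a⁶, a⁷, a⁸, a⁹, a¹⁰}, of order 11.
Check: |G/G'| = 55/11 = 5 is the order of the abelianisation.

Answer: 11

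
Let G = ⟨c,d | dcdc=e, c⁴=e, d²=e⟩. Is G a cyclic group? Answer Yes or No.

Every cyclic group is abelian. But c·d = cd while d·c = c³d, so c·d ≠ d·c and G is not abelian. Hence G is not cyclic.

Answer: No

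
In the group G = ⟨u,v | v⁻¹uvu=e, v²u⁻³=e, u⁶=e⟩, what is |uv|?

Compute successive powers until reaching e:
  (uv)¹ = uv, (uv)² = u³, (uv)³ = uv⁻¹, (uv)⁴ = e.
The smallest positive k with (uv)ᵏ = e is 4.

Answer: 4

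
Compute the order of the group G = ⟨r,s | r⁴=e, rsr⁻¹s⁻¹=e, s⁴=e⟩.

Enumerate words in the generators, reducing via the relations: the distinct elements are
  {e, r, s, rs, r², r³, s², s³, rs², rs³, r²s, r³s, r²s², r²s³, r³s², r³s³}.
No further products give new elements, so |G| = 16.

Answer: 16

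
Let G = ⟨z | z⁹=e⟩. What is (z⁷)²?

Compute successive powers of (z⁷), reducing at each step:
  (z⁷)²: (z⁷) · z⁷ = z⁵

Answer: z⁵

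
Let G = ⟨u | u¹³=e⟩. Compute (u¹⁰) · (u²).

Compute (u¹⁰) · (u²) by multiplying left to right and reducing via the relations at each step:
  (u¹⁰) · u² = u¹²

Answer: u¹²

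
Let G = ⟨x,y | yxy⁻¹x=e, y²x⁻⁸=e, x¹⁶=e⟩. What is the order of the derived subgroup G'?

G' = [G, G] is generated by all commutators. The generator-pair commutators are: [x, y] = x².
The subgroup they normally generate is {e, x², x⁴, x⁶, x⁸, x¹⁰, x¹², x¹⁴}, of order 8.
Check: |G/G'| = 32/8 = 4 is the order of the abelianisation.

Answer: 8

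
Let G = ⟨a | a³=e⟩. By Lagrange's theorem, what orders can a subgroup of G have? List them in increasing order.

|G| = 3 = 3. By Lagrange's theorem the order of any subgroup divides 3; the divisors of 3 are 1, 3.

Answer: 1, 3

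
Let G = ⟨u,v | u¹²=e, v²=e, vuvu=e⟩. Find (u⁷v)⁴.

Compute successive powers of (u⁷v), reducing at each step:
  (u⁷v)²: (u⁷v) · u⁷ = v;   v · v = e
  (u⁷v)³: e · u⁷ = u⁷;   (u⁷) · v = u⁷v
  (u⁷v)⁴: (u⁷v) · u⁷ = v;   v · v = e

Answer: e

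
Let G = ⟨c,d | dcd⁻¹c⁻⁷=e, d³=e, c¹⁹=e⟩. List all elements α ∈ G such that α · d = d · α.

⟨d⟩ ⊆ C_G(d) since powers of d commute with d; so |C_G(d)| ≥ |⟨d⟩| = 3.
By orbit–stabilizer, |C_G(d)| = |G| / |conj. class of d| = 57 / 19 = 3.
The 3 elements commuting with d are {e, d, d²}.

Answer: {e, d, d²}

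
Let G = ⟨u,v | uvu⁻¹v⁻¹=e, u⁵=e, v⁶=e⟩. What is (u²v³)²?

Compute successive powers of (u²v³), reducing at each step:
  (u²v³)²: (u²v³) · u² = u⁴v³;   (u⁴v³) · v³ = u⁴

Answer: u⁴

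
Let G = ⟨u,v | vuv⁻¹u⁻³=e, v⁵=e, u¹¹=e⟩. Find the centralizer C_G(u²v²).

⟨u²v²⟩ ⊆ C_G(u²v²) since powers of u²v² commute with u²v²; so |C_G(u²v²)| ≥ |⟨u²v²⟩| = 5.
By orbit–stabilizer, |C_G(u²v²)| = |G| / |conj. class of u²v²| = 55 / 11 = 5.
The 5 elements commuting with u²v² are {e, uv³, u²v², u⁶v, u⁹v⁴}.

Answer: {e, uv³, u²v², u⁶v, u⁹v⁴}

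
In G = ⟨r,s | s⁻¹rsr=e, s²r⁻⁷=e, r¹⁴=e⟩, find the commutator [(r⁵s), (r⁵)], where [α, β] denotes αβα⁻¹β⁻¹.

[(r⁵s), (r⁵)] = (r⁵s)·(r⁵)·(r⁵s)⁻¹·(r⁵)⁻¹.
  (r⁵s) · (r⁵) = s
  s · (r⁵s⁻¹) = r⁹
  (r⁹) · (r⁹) = r⁴

Answer: r⁴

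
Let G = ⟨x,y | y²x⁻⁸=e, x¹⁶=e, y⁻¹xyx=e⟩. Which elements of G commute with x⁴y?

⟨x⁴y⟩ ⊆ C_G(x⁴y) since powers of x⁴y commute with x⁴y; so |C_G(x⁴y)| ≥ |⟨x⁴y⟩| = 4.
By orbit–stabilizer, |C_G(x⁴y)| = |G| / |conj. class of x⁴y| = 32 / 8 = 4.
The 4 elements commuting with x⁴y are {e, x⁸, x⁴y, x⁴y⁻¹}.

Answer: {e, x⁸, x⁴y, x⁴y⁻¹}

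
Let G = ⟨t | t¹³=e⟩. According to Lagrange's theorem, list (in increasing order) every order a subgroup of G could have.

|G| = 13 = 13. By Lagrange's theorem the order of any subgroup divides 13; the divisors of 13 are 1, 13.

Answer: 1, 13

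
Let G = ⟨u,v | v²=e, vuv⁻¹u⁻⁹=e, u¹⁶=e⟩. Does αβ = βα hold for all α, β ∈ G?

u·v = uv but v·u = u⁹v, so u·v ≠ v·u and G is not abelian.

Answer: No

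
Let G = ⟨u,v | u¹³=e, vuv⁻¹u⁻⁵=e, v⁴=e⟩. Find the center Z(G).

An element z ∈ Z(G) iff z commutes with every generator.
For example e is central: e·u = u = u·e; e·v = v = v·e.
Whereas u ∉ Z(G) since u·v = uv ≠ u⁵v = v·u.
Checking each of the 52 elements this way gives Z(G) = {e}, of order 1.

Answer: {e}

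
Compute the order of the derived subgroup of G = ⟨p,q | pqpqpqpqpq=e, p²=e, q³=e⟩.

G' = [G, G] is generated by all commutators. The generator-pair commutators are: [p, q] = pqpq².
The subgroup they normally generate is {e, p, q, q², pq, pqp, pqpq, pqpqp, q²pq²p, q²pq², q²p, pq², qp, qpq, qpqp, pq²pq²p, pq²pq², pq²p, q²pq, q²pqp, q²pqpq, qpq²pq², qpq²p, qpq², pqpq², pq²pq, pq²pqp, pq²pqpq, pqpq²pq², pqpq²p, q²pq²pq, pqpq²pq, pqpq²pqp, pqpq²pqpq, q²pq²pqpq², q²pq²pqp, q²pq²pqpq, q²pqpq²pq², q²pqpq²p, q²pqpq², qpqpq², qpq²pq, qpq²pqp, qpq²pqpq, qpqpq²pq², qpqpq²p, qpqpq²pq, pq²pqpq²pq², pq²pqpq²p, pq²pqpq², q²pqpq²pq, q²pqpq²pqp, qpq²pqpq²p, qpq²pqpq², pq²pqpq²pq, pq²pqpq²pqp, pqpq²pqpq²p, pqpq²pqpq², pqpq²pqpq²pq, qpq²pqpq²pq}, of order 60.
Check: |G/G'| = 60/60 = 1 is the order of the abelianisation.

Answer: 60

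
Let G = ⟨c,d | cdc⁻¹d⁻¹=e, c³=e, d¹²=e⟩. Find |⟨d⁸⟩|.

|⟨d⁸⟩| equals the order of d⁸. Compute successive powers until reaching e:
  (d⁸)¹ = d⁸, (d⁸)² = d⁴, (d⁸)³ = e.
The smallest positive k with (d⁸)ᵏ = e is 3, so |⟨d⁸⟩| = 3.

Answer: 3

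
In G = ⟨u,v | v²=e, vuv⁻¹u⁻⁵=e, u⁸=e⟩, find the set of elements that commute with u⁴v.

⟨u⁴v⟩ ⊆ C_G(u⁴v) since powers of u⁴v commute with u⁴v; so |C_G(u⁴v)| ≥ |⟨u⁴v⟩| = 2.
By orbit–stabilizer, |C_G(u⁴v)| = |G| / |conj. class of u⁴v| = 16 / 2 = 8.
The 8 elements commuting with u⁴v are {e, u², u⁴, u⁶, v, u⁶v, u²v, u⁴v}.

Answer: {e, u², u⁴, u⁶, v, u⁶v, u²v, u⁴v}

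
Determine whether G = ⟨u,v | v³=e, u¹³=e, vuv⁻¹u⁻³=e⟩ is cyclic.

Every cyclic group is abelian. But u·v = uv while v·u = u³v, so u·v ≠ v·u and G is not abelian. Hence G is not cyclic.

Answer: No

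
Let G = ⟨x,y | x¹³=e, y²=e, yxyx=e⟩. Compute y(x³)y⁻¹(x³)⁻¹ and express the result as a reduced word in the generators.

[y, (x³)] = y·(x³)·y⁻¹·(x³)⁻¹.
  y · (x³) = x¹⁰y
  (x¹⁰y) · y = x¹⁰
  (x¹⁰) · (x¹⁰) = x⁷

Answer: x⁷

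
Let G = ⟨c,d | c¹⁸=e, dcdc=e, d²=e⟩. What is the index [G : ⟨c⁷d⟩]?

First find ord(c⁷d) by computing successive powers:
  (c⁷d)¹ = c⁷d, (c⁷d)² = e.
So |⟨c⁷d⟩| = ord(c⁷d) = 2. With |G| = 36, by Lagrange [G : ⟨c⁷d⟩] = 36/2 = 18.

Answer: 18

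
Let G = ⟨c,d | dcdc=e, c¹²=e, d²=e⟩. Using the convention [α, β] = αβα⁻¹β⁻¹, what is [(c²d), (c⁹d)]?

[(c²d), (c⁹d)] = (c²d)·(c⁹d)·(c²d)⁻¹·(c⁹d)⁻¹.
  (c²d) · (c⁹d) = c⁵
  (c⁵) · (c²d) = c⁷d
  (c⁷d) · (c⁹d) = c¹⁰

Answer: c¹⁰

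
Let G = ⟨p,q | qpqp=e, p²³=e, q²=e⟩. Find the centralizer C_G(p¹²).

⟨p¹²⟩ ⊆ C_G(p¹²) since powers of p¹² commute with p¹²; so |C_G(p¹²)| ≥ |⟨p¹²⟩| = 23.
By orbit–stabilizer, |C_G(p¹²)| = |G| / |conj. class of p¹²| = 46 / 2 = 23.
The 23 elements commuting with p¹² are {e, p, p², p³, p⁴, p⁵, p⁶, p⁷, p⁸, p⁹, p¹⁰, p¹¹, p¹², p¹³, p¹⁴, p¹⁵, p¹⁶, p¹⁷, p¹⁸, p¹⁹, p²⁰, p²¹, p²²}.

Answer: {e, p, p², p³, p⁴, p⁵, p⁶, p⁷, p⁸, p⁹, p¹⁰, p¹¹, p¹², p¹³, p¹⁴, p¹⁵, p¹⁶, p¹⁷, p¹⁸, p¹⁹, p²⁰, p²¹, p²²}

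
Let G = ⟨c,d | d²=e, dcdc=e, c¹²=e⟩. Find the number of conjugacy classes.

The conjugacy classes (representative and size) are:
  [e] (size 1), [c¹¹] (size 2), [c²] (size 2), [c⁹] (size 2), [c⁴] (size 2), [c⁵] (size 2), [c⁶] (size 1), [d] (size 6), [cd] (size 6).
Class equation: 1 + 2 + 2 + 2 + 2 + 2 + 1 + 6 + 6 = 24 = |G|. So G has 9 conjugacy classes.

Answer: 9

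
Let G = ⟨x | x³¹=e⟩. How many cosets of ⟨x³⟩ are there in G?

First find ord(x³) by computing successive powers:
  (x³)¹ = x³, (x³)² = x⁶, (x³)³ = x⁹, (x³)⁴ = x¹², (x³)⁵ = x¹⁵, (x³)⁶ = x¹⁸, (x³)⁷ = x²¹, (x³)⁸ = x²⁴, (x³)⁹ = x²⁷, (x³)¹⁰ = x³⁰, (x³)¹¹ = x², (x³)¹² = x⁵, (x³)¹³ = x⁸, (x³)¹⁴ = x¹¹, (x³)¹⁵ = x¹⁴, (x³)¹⁶ = x¹⁷, (x³)¹⁷ = x²⁰, (x³)¹⁸ = x²³, (x³)¹⁹ = x²⁶, (x³)²⁰ = x²⁹, (x³)²¹ = x, (x³)²² = x⁴, (x³)²³ = x⁷, (x³)²⁴ = x¹⁰, (x³)²⁵ = x¹³, (x³)²⁶ = x¹⁶, (x³)²⁷ = x¹⁹, (x³)²⁸ = x²², (x³)²⁹ = x²⁵, (x³)³⁰ = x²⁸, (x³)³¹ = e.
So |⟨x³⟩| = ord(x³) = 31. With |G| = 31, by Lagrange [G : ⟨x³⟩] = 31/31 = 1.

Answer: 1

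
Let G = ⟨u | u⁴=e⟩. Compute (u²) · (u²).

Compute (u²) · (u²) by multiplying left to right and reducing via the relations at each step:
  (u²) · u² = e

Answer: e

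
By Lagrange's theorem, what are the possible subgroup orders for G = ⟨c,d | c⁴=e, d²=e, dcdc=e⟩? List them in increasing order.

|G| = 8 = 2³. By Lagrange's theorem the order of any subgroup divides 8; the divisors of 8 are 1, 2, 4, 8.

Answer: 1, 2, 4, 8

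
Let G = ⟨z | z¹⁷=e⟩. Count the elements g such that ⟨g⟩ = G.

G is cyclic of order 17. An element generates G iff its order is 17, and a cyclic group of order 17 has exactly φ(17) = 16 such elements.

Answer: 16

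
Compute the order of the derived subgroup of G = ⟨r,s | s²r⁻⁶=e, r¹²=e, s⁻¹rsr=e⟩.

G' = [G, G] is generated by all commutators. The generator-pair commutators are: [r, s] = r².
The subgroup they normally generate is {e, r², r⁴, r⁶, r⁸, r¹⁰}, of order 6.
Check: |G/G'| = 24/6 = 4 is the order of the abelianisation.

Answer: 6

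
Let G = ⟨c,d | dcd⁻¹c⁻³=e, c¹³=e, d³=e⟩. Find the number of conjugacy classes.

The conjugacy classes (representative and size) are:
  [e] (size 1), [c] (size 3), [c⁵] (size 3), [c¹⁰] (size 3), [c⁸] (size 3), [c¹⁰d] (size 13), [c⁷d²] (size 13).
Class equation: 1 + 3 + 3 + 3 + 3 + 13 + 13 = 39 = |G|. So G has 7 conjugacy classes.

Answer: 7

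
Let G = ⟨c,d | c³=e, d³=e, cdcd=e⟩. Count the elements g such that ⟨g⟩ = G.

⟨g⟩ = G would require ord(g) = |G| = 12, but the maximum element order in G is 3 < 12. So G is not cyclic and no single element generates it: the count is 0.

Answer: 0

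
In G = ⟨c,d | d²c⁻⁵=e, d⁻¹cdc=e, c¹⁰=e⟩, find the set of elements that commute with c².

⟨c²⟩ ⊆ C_G(c²) since powers of c² commute with c²; so |C_G(c²)| ≥ |⟨c²⟩| = 5.
By orbit–stabilizer, |C_G(c²)| = |G| / |conj. class of c²| = 20 / 2 = 10.
The 10 elements commuting with c² are {e, c, c², c³, c⁴, c⁵, c⁶, c⁷, c⁸, c⁹}.

Answer: {e, c, c², c³, c⁴, c⁵, c⁶, c⁷, c⁸, c⁹}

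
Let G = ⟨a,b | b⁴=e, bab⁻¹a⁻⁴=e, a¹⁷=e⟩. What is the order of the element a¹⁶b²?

Compute successive powers until reaching e:
  (a¹⁶b²)¹ = a¹⁶b², (a¹⁶b²)² = e.
The smallest positive k with (a¹⁶b²)ᵏ = e is 2.

Answer: 2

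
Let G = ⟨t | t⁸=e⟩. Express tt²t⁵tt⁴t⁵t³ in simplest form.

Multiply left to right, reducing at each step:
  t · t² = t³
  (t³) · t⁵ = e
  e · t = t
  t · t⁴ = t⁵
  (t⁵) · t⁵ = t²
  (t²) · t³ = t⁵

Answer: t⁵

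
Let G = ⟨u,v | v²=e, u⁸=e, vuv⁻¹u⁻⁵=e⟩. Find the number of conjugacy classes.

The conjugacy classes (representative and size) are:
  [e] (size 1), [u⁵] (size 2), [u²] (size 1), [u⁷] (size 2), [u⁴] (size 1), [u⁶] (size 1), [v] (size 2), [u⁵v] (size 2), [u²v] (size 2), [u³v] (size 2).
Class equation: 1 + 2 + 1 + 2 + 1 + 1 + 2 + 2 + 2 + 2 = 16 = |G|. So G has 10 conjugacy classes.

Answer: 10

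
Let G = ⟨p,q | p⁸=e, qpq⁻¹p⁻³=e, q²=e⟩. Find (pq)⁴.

Compute successive powers of (pq), reducing at each step:
  (pq)²: (pq) · p = p⁴q;   (p⁴q) · q = p⁴
  (pq)³: (p⁴) · p = p⁵;   (p⁵) · q = p⁵q
  (pq)⁴: (p⁵q) · p = q;   q · q = e

Answer: e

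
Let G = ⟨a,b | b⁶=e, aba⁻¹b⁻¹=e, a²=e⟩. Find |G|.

Enumerate words in the generators, reducing via the relations: the distinct elements are
  {a, b, e, ab, b², b³, b⁴, b⁵, ab², ab³, ab⁴, ab⁵}.
No further products give new elements, so |G| = 12.

Answer: 12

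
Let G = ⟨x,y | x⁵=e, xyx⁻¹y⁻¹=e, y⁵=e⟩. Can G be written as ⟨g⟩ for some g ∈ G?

|G| = 25, but the maximum element order in G is 5 < 25. No single element generates all of G, so G is not cyclic.

Answer: No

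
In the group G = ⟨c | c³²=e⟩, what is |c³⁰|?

Compute successive powers until reaching e:
  (c³⁰)¹ = c³⁰, (c³⁰)² = c²⁸, (c³⁰)³ = c²⁶, (c³⁰)⁴ = c²⁴, (c³⁰)⁵ = c²², (c³⁰)⁶ = c²⁰, (c³⁰)⁷ = c¹⁸, (c³⁰)⁸ = c¹⁶, (c³⁰)⁹ = c¹⁴, (c³⁰)¹⁰ = c¹², (c³⁰)¹¹ = c¹⁰, (c³⁰)¹² = c⁸, (c³⁰)¹³ = c⁶, (c³⁰)¹⁴ = c⁴, (c³⁰)¹⁵ = c², (c³⁰)¹⁶ = e.
The smallest positive k with (c³⁰)ᵏ = e is 16.

Answer: 16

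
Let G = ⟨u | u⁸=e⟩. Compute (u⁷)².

Compute successive powers of (u⁷), reducing at each step:
  (u⁷)²: (u⁷) · u⁷ = u⁶

Answer: u⁶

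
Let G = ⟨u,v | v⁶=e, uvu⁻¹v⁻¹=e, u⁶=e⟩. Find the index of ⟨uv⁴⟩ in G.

First find ord(uv⁴) by computing successive powers:
  (uv⁴)¹ = uv⁴, (uv⁴)² = u²v², (uv⁴)³ = u³, (uv⁴)⁴ = u⁴v⁴, (uv⁴)⁵ = u⁵v², (uv⁴)⁶ = e.
So |⟨uv⁴⟩| = ord(uv⁴) = 6. With |G| = 36, by Lagrange [G : ⟨uv⁴⟩] = 36/6 = 6.

Answer: 6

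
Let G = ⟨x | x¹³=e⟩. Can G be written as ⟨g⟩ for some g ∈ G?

|G| = 13. The element x has order 13 (its powers give 13 distinct elements), so ⟨x⟩ = G and G is cyclic.

Answer: Yes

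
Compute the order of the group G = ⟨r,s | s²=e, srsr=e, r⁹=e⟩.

Enumerate words in the generators, reducing via the relations: the distinct elements are
  {e, r, s, rs, r², r³, r⁴, r⁵, r⁶, r⁷, r⁸, r²s, r³s, r⁴s, r⁵s, r⁶s, r⁷s, r⁸s}.
No further products give new elements, so |G| = 18.

Answer: 18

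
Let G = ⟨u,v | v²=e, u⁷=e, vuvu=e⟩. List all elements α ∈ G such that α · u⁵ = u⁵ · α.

⟨u⁵⟩ ⊆ C_G(u⁵) since powers of u⁵ commute with u⁵; so |C_G(u⁵)| ≥ |⟨u⁵⟩| = 7.
By orbit–stabilizer, |C_G(u⁵)| = |G| / |conj. class of u⁵| = 14 / 2 = 7.
The 7 elements commuting with u⁵ are {e, u, u², u³, u⁴, u⁵, u⁶}.

Answer: {e, u, u², u³, u⁴, u⁵, u⁶}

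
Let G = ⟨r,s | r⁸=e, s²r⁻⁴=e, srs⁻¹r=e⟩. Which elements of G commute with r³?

⟨r³⟩ ⊆ C_G(r³) since powers of r³ commute with r³; so |C_G(r³)| ≥ |⟨r³⟩| = 8.
By orbit–stabilizer, |C_G(r³)| = |G| / |conj. class of r³| = 16 / 2 = 8.
The 8 elements commuting with r³ are {e, r, r², r³, r⁴, r⁵, r⁶, r⁷}.

Answer: {e, r, r², r³, r⁴, r⁵, r⁶, r⁷}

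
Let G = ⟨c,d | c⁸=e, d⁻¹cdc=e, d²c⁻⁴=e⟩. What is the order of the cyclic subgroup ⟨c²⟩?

|⟨c²⟩| equals the order of c². Compute successive powers until reaching e:
  (c²)¹ = c², (c²)² = c⁴, (c²)³ = c⁶, (c²)⁴ = e.
The smallest positive k with (c²)ᵏ = e is 4, so |⟨c²⟩| = 4.

Answer: 4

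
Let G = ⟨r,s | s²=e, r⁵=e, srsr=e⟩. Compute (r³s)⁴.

Compute successive powers of (r³s), reducing at each step:
  (r³s)²: (r³s) · r³ = s;   s · s = e
  (r³s)³: e · r³ = r³;   (r³) · s = r³s
  (r³s)⁴: (r³s) · r³ = s;   s · s = e

Answer: e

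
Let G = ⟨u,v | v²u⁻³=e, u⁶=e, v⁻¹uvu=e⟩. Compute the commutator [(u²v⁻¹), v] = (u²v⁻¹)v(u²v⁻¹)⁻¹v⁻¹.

[(u²v⁻¹), v] = (u²v⁻¹)·v·(u²v⁻¹)⁻¹·v⁻¹.
  (u²v⁻¹) · v = u²
  (u²) · (u²v) = uv⁻¹
  (uv⁻¹) · (v⁻¹) = u⁴

Answer: u⁴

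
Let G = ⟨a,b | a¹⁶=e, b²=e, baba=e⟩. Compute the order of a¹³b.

Compute successive powers until reaching e:
  (a¹³b)¹ = a¹³b, (a¹³b)² = e.
The smallest positive k with (a¹³b)ᵏ = e is 2.

Answer: 2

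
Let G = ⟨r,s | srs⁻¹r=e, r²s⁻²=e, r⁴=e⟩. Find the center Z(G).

An element z ∈ Z(G) iff z commutes with every generator.
For example r² is central: (r²)·r = r³ = r·(r²); (r²)·s = s⁻¹ = s·(r²).
Whereas r ∉ Z(G) since r·s = rs ≠ rs⁻¹ = s·r.
Checking each of the 8 elements this way gives Z(G) = {e, r²}, of order 2.

Answer: {e, r²}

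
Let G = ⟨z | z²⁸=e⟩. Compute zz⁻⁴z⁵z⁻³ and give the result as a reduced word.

Multiply left to right, reducing at each step:
  z · z⁻⁴ = z²⁵
  (z²⁵) · z⁵ = z²
  (z²) · z⁻³ = z²⁷

Answer: z²⁷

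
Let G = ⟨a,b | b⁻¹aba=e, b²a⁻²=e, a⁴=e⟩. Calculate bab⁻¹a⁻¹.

[b, a] = b·a·b⁻¹·a⁻¹.
  b · a = ab⁻¹
  (ab⁻¹) · (b⁻¹) = a³
  (a³) · (a³) = a²

Answer: a²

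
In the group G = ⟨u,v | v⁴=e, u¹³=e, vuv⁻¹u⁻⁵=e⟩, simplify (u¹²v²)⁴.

Compute successive powers of (u¹²v²), reducing at each step:
  (u¹²v²)²: (u¹²v²) · u¹² = v²;   (v²) · v² = e
  (u¹²v²)³: e · u¹² = u¹²;   (u¹²) · v² = u¹²v²
  (u¹²v²)⁴: (u¹²v²) · u¹² = v²;   (v²) · v² = e

Answer: e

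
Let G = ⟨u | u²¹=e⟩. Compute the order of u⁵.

Compute successive powers until reaching e:
  (u⁵)¹ = u⁵, (u⁵)² = u¹⁰, (u⁵)³ = u¹⁵, (u⁵)⁴ = u²⁰, (u⁵)⁵ = u⁴, (u⁵)⁶ = u⁹, (u⁵)⁷ = u¹⁴, (u⁵)⁸ = u¹⁹, (u⁵)⁹ = u³, (u⁵)¹⁰ = u⁸, (u⁵)¹¹ = u¹³, (u⁵)¹² = u¹⁸, (u⁵)¹³ = u², (u⁵)¹⁴ = u⁷, (u⁵)¹⁵ = u¹², (u⁵)¹⁶ = u¹⁷, (u⁵)¹⁷ = u, (u⁵)¹⁸ = u⁶, (u⁵)¹⁹ = u¹¹, (u⁵)²⁰ = u¹⁶, (u⁵)²¹ = e.
The smallest positive k with (u⁵)ᵏ = e is 21.

Answer: 21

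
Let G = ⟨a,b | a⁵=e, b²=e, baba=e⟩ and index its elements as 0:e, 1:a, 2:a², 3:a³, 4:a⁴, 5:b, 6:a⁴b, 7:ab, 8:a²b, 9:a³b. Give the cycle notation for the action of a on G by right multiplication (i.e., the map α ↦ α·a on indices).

(0 1 2 3 4)(5 6 9 8 7)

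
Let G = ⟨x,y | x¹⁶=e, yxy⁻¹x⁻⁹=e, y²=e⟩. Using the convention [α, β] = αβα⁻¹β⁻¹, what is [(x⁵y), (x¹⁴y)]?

[(x⁵y), (x¹⁴y)] = (x⁵y)·(x¹⁴y)·(x⁵y)⁻¹·(x¹⁴y)⁻¹.
  (x⁵y) · (x¹⁴y) = x³
  (x³) · (x³y) = x⁶y
  (x⁶y) · (x²y) = x⁸

Answer: x⁸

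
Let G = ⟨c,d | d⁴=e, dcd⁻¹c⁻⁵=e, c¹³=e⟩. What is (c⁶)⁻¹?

The order of (c⁶) is 13 (smallest k with (c⁶)ᵏ = e), so (c⁶)⁻¹ = (c⁶)¹² = c⁷.
Check: (c⁶) · (c⁷) → (c⁶) · c⁷ = e, giving e as required.

Answer: c⁷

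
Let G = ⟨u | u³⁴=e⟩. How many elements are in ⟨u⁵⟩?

|⟨u⁵⟩| equals the order of u⁵. Compute successive powers until reaching e:
  (u⁵)¹ = u⁵, (u⁵)² = u¹⁰, (u⁵)³ = u¹⁵, (u⁵)⁴ = u²⁰, (u⁵)⁵ = u²⁵, (u⁵)⁶ = u³⁰, (u⁵)⁷ = u, (u⁵)⁸ = u⁶, (u⁵)⁹ = u¹¹, (u⁵)¹⁰ = u¹⁶, (u⁵)¹¹ = u²¹, (u⁵)¹² = u²⁶, (u⁵)¹³ = u³¹, (u⁵)¹⁴ = u², (u⁵)¹⁵ = u⁷, (u⁵)¹⁶ = u¹², (u⁵)¹⁷ = u¹⁷, (u⁵)¹⁸ = u²², (u⁵)¹⁹ = u²⁷, (u⁵)²⁰ = u³², (u⁵)²¹ = u³, (u⁵)²² = u⁸, (u⁵)²³ = u¹³, (u⁵)²⁴ = u¹⁸, (u⁵)²⁵ = u²³, (u⁵)²⁶ = u²⁸, (u⁵)²⁷ = u³³, (u⁵)²⁸ = u⁴, (u⁵)²⁹ = u⁹, (u⁵)³⁰ = u¹⁴, (u⁵)³¹ = u¹⁹, (u⁵)³² = u²⁴, (u⁵)³³ = u²⁹, (u⁵)³⁴ = e.
The smallest positive k with (u⁵)ᵏ = e is 34, so |⟨u⁵⟩| = 34.

Answer: 34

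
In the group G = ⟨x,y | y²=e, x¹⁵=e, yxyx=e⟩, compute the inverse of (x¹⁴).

The order of (x¹⁴) is 15 (smallest k with (x¹⁴)ᵏ = e), so (x¹⁴)⁻¹ = (x¹⁴)¹⁴ = x.
Check: (x¹⁴) · x → (x¹⁴) · x = e, giving e as required.

Answer: x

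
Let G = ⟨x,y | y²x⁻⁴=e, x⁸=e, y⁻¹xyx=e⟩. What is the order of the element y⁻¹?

Compute successive powers until reaching e:
  (y⁻¹)¹ = y⁻¹, (y⁻¹)² = x⁴, (y⁻¹)³ = y, (y⁻¹)⁴ = e.
The smallest positive k with (y⁻¹)ᵏ = e is 4.

Answer: 4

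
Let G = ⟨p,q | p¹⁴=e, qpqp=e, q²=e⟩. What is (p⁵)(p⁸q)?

Compute (p⁵) · (p⁸q) by multiplying left to right and reducing via the relations at each step:
  (p⁵) · p⁸ = p¹³
  (p¹³) · q = p¹³q

Answer: p¹³q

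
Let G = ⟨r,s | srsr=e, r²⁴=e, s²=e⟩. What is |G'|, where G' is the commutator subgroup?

G' = [G, G] is generated by all commutators. The generator-pair commutators are: [r, s] = r².
The subgroup they normally generate is {e, r², r⁴, r⁶, r⁸, r¹⁰, r¹², r¹⁴, r¹⁶, r¹⁸, r²⁰, r²²}, of order 12.
Check: |G/G'| = 48/12 = 4 is the order of the abelianisation.

Answer: 12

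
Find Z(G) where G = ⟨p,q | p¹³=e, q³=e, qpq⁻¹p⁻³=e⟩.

An element z ∈ Z(G) iff z commutes with every generator.
For example e is central: e·p = p = p·e; e·q = q = q·e.
Whereas p ∉ Z(G) since p·q = pq ≠ p³q = q·p.
Checking each of the 39 elements this way gives Z(G) = {e}, of order 1.

Answer: {e}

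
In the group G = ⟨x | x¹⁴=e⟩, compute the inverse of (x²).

The order of (x²) is 7 (smallest k with (x²)ᵏ = e), so (x²)⁻¹ = (x²)⁶ = x¹².
Check: (x²) · (x¹²) → (x²) · x¹² = e, giving e as required.

Answer: x¹²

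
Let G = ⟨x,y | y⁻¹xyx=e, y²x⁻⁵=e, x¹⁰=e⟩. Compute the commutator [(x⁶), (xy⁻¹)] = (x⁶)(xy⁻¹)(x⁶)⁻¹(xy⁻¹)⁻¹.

[(x⁶), (xy⁻¹)] = (x⁶)·(xy⁻¹)·(x⁶)⁻¹·(xy⁻¹)⁻¹.
  (x⁶) · (xy⁻¹) = x²y
  (x²y) · (x⁴) = x³y⁻¹
  (x³y⁻¹) · (xy) = x²

Answer: x²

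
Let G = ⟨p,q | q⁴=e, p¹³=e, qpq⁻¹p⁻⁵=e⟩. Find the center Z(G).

An element z ∈ Z(G) iff z commutes with every generator.
For example e is central: e·p = p = p·e; e·q = q = q·e.
Whereas p ∉ Z(G) since p·q = pq ≠ p⁵q = q·p.
Checking each of the 52 elements this way gives Z(G) = {e}, of order 1.

Answer: {e}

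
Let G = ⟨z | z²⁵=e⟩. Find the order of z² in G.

Compute successive powers until reaching e:
  (z²)¹ = z², (z²)² = z⁴, (z²)³ = z⁶, (z²)⁴ = z⁸, (z²)⁵ = z¹⁰, (z²)⁶ = z¹², (z²)⁷ = z¹⁴, (z²)⁸ = z¹⁶, (z²)⁹ = z¹⁸, (z²)¹⁰ = z²⁰, (z²)¹¹ = z²², (z²)¹² = z²⁴, (z²)¹³ = z, (z²)¹⁴ = z³, (z²)¹⁵ = z⁵, (z²)¹⁶ = z⁷, (z²)¹⁷ = z⁹, (z²)¹⁸ = z¹¹, (z²)¹⁹ = z¹³, (z²)²⁰ = z¹⁵, (z²)²¹ = z¹⁷, (z²)²² = z¹⁹, (z²)²³ = z²¹, (z²)²⁴ = z²³, (z²)²⁵ = e.
The smallest positive k with (z²)ᵏ = e is 25.

Answer: 25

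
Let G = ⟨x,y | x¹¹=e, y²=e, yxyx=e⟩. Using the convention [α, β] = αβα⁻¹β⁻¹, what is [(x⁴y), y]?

[(x⁴y), y] = (x⁴y)·y·(x⁴y)⁻¹·y⁻¹.
  (x⁴y) · y = x⁴
  (x⁴) · (x⁴y) = x⁸y
  (x⁸y) · y = x⁸

Answer: x⁸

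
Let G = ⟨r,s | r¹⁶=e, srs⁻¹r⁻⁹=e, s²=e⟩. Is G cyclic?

Every cyclic group is abelian. But r·s = rs while s·r = r⁹s, so r·s ≠ s·r and G is not abelian. Hence G is not cyclic.

Answer: No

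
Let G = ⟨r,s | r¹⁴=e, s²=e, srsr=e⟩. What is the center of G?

An element z ∈ Z(G) iff z commutes with every generator.
For example r⁷ is central: (r⁷)·r = r⁸ = r·(r⁷); (r⁷)·s = r⁷s = s·(r⁷).
Whereas r ∉ Z(G) since r·s = rs ≠ r¹³s = s·r.
Checking each of the 28 elements this way gives Z(G) = {e, r⁷}, of order 2.

Answer: {e, r⁷}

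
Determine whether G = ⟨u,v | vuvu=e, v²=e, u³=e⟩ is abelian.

u·v = uv but v·u = u²v, so u·v ≠ v·u and G is not abelian.

Answer: No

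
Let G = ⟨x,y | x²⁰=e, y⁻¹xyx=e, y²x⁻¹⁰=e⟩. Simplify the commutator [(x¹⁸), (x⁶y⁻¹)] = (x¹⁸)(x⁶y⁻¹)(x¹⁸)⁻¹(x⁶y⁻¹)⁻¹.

[(x¹⁸), (x⁶y⁻¹)] = (x¹⁸)·(x⁶y⁻¹)·(x¹⁸)⁻¹·(x⁶y⁻¹)⁻¹.
  (x¹⁸) · (x⁶y⁻¹) = x⁴y⁻¹
  (x⁴y⁻¹) · (x²) = x²y⁻¹
  (x²y⁻¹) · (x⁶y) = x¹⁶

Answer: x¹⁶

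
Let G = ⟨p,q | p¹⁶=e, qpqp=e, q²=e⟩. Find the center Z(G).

An element z ∈ Z(G) iff z commutes with every generator.
For example p⁸ is central: (p⁸)·p = p⁹ = p·(p⁸); (p⁸)·q = p⁸q = q·(p⁸).
Whereas p ∉ Z(G) since p·q = pq ≠ p¹⁵q = q·p.
Checking each of the 32 elements this way gives Z(G) = {e, p⁸}, of order 2.

Answer: {e, p⁸}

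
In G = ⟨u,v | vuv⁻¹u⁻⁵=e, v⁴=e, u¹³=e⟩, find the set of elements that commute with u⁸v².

⟨u⁸v²⟩ ⊆ C_G(u⁸v²) since powers of u⁸v² commute with u⁸v²; so |C_G(u⁸v²)| ≥ |⟨u⁸v²⟩| = 2.
By orbit–stabilizer, |C_G(u⁸v²)| = |G| / |conj. class of u⁸v²| = 52 / 13 = 4.
The 4 elements commuting with u⁸v² are {e, u¹⁰v, u⁸v², u¹¹v³}.

Answer: {e, u¹⁰v, u⁸v², u¹¹v³}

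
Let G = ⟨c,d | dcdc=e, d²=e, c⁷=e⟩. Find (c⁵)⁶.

Compute successive powers of (c⁵), reducing at each step:
  (c⁵)²: (c⁵) · c⁵ = c³
  (c⁵)³: (c³) · c⁵ = c
  (c⁵)⁴: c · c⁵ = c⁶
  (c⁵)⁵: (c⁶) · c⁵ = c⁴
  (c⁵)⁶: (c⁴) · c⁵ = c²

Answer: c²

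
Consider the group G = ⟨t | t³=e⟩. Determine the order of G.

G is generated by a single element, so G is cyclic. The relator gives t³ = e and no smaller power is forced to be e, so the 3 powers {e, t, t²} are distinct. Hence |G| = 3.

Answer: 3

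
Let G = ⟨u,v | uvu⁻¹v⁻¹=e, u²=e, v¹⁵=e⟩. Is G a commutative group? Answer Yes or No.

Each pair of generators commutes: u·v = uv = v·u. Since the generators pairwise commute, every element of G commutes with every other, so G is abelian.

Answer: Yes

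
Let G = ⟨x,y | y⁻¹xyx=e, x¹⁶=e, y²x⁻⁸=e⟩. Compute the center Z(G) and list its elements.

An element z ∈ Z(G) iff z commutes with every generator.
For example x⁸ is central: (x⁸)·x = x⁹ = x·(x⁸); (x⁸)·y = y⁻¹ = y·(x⁸).
Whereas x ∉ Z(G) since x·y = xy ≠ x⁷y⁻¹ = y·x.
Checking each of the 32 elements this way gives Z(G) = {e, x⁸}, of order 2.

Answer: {e, x⁸}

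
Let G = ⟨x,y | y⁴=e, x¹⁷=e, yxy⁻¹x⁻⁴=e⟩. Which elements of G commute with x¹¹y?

⟨x¹¹y⟩ ⊆ C_G(x¹¹y) since powers of x¹¹y commute with x¹¹y; so |C_G(x¹¹y)| ≥ |⟨x¹¹y⟩| = 4.
By orbit–stabilizer, |C_G(x¹¹y)| = |G| / |conj. class of x¹¹y| = 68 / 17 = 4.
The 4 elements commuting with x¹¹y are {e, x⁴y², x¹¹y, x¹⁰y³}.

Answer: {e, x⁴y², x¹¹y, x¹⁰y³}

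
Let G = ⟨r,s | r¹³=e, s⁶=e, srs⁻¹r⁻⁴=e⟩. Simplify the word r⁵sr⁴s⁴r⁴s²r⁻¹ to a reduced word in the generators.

Multiply left to right, reducing at each step:
  (r⁵) · s = r⁵s
  (r⁵s) · r⁴ = r⁸s
  (r⁸s) · s⁴ = r⁸s⁵
  (r⁸s⁵) · r⁴ = r⁹s⁵
  (r⁹s⁵) · s² = r⁹s
  (r⁹s) · r⁻¹ = r⁵s

Answer: r⁵s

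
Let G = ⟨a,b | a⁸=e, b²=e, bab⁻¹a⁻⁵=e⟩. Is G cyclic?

Every cyclic group is abelian. But a·b = ab while b·a = a⁵b, so a·b ≠ b·a and G is not abelian. Hence G is not cyclic.

Answer: No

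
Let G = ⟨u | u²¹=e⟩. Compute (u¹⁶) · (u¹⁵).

Compute (u¹⁶) · (u¹⁵) by multiplying left to right and reducing via the relations at each step:
  (u¹⁶) · u¹⁵ = u¹⁰

Answer: u¹⁰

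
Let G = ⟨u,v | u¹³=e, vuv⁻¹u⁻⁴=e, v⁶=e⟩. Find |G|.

Enumerate words in the generators, reducing via the relations: the distinct elements are
  {e, u, v, uv, u², u³, u⁴, u⁵, u⁶, u⁷, u⁸, u⁹, v², v³, v⁴, v⁵, uv², uv³, uv⁴, uv⁵, u²v, u³v, u¹², u¹¹, u¹⁰, u⁴v, u⁵v, u⁶v, u⁷v, u⁸v, u⁹v, u²v², u²v³, u²v⁴, u²v⁵, u³v², u³v³, u³v⁴, u³v⁵, u¹²v, u¹¹v, u¹⁰v, u⁴v², u⁴v³, u⁴v⁴, u⁴v⁵, u⁵v², u⁵v³, u⁵v⁴, u⁵v⁵, u⁶v², u⁶v³, u⁶v⁴, u⁶v⁵, u⁷v², u⁷v³, u⁷v⁴, u⁷v⁵, u⁸v², u⁸v³, u⁸v⁴, u⁸v⁵, u⁹v², u⁹v³, u⁹v⁴, u⁹v⁵, u¹²v², u¹²v³, u¹²v⁴, u¹²v⁵, u¹¹v², u¹¹v³, u¹¹v⁴, u¹¹v⁵, u¹⁰v², u¹⁰v³, u¹⁰v⁴, u¹⁰v⁵}.
No further products give new elements, so |G| = 78.

Answer: 78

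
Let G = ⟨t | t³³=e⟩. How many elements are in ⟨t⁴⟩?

|⟨t⁴⟩| equals the order of t⁴. Compute successive powers until reaching e:
  (t⁴)¹ = t⁴, (t⁴)² = t⁸, (t⁴)³ = t¹², (t⁴)⁴ = t¹⁶, (t⁴)⁵ = t²⁰, (t⁴)⁶ = t²⁴, (t⁴)⁷ = t²⁸, (t⁴)⁸ = t³², (t⁴)⁹ = t³, (t⁴)¹⁰ = t⁷, (t⁴)¹¹ = t¹¹, (t⁴)¹² = t¹⁵, (t⁴)¹³ = t¹⁹, (t⁴)¹⁴ = t²³, (t⁴)¹⁵ = t²⁷, (t⁴)¹⁶ = t³¹, (t⁴)¹⁷ = t², (t⁴)¹⁸ = t⁶, (t⁴)¹⁹ = t¹⁰, (t⁴)²⁰ = t¹⁴, (t⁴)²¹ = t¹⁸, (t⁴)²² = t²², (t⁴)²³ = t²⁶, (t⁴)²⁴ = t³⁰, (t⁴)²⁵ = t, (t⁴)²⁶ = t⁵, (t⁴)²⁷ = t⁹, (t⁴)²⁸ = t¹³, (t⁴)²⁹ = t¹⁷, (t⁴)³⁰ = t²¹, (t⁴)³¹ = t²⁵, (t⁴)³² = t²⁹, (t⁴)³³ = e.
The smallest positive k with (t⁴)ᵏ = e is 33, so |⟨t⁴⟩| = 33.

Answer: 33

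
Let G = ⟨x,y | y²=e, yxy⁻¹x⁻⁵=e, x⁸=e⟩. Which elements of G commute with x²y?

⟨x²y⟩ ⊆ C_G(x²y) since powers of x²y commute with x²y; so |C_G(x²y)| ≥ |⟨x²y⟩| = 4.
By orbit–stabilizer, |C_G(x²y)| = |G| / |conj. class of x²y| = 16 / 2 = 8.
The 8 elements commuting with x²y are {e, x², x⁴, x⁶, y, x⁶y, x²y, x⁴y}.

Answer: {e, x², x⁴, x⁶, y, x⁶y, x²y, x⁴y}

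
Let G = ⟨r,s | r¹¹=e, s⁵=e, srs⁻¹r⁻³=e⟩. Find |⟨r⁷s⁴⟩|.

|⟨r⁷s⁴⟩| equals the order of r⁷s⁴. Compute successive powers until reaching e:
  (r⁷s⁴)¹ = r⁷s⁴, (r⁷s⁴)² = r²s³, (r⁷s⁴)³ = r⁴s², (r⁷s⁴)⁴ = rs, (r⁷s⁴)⁵ = e.
The smallest positive k with (r⁷s⁴)ᵏ = e is 5, so |⟨r⁷s⁴⟩| = 5.

Answer: 5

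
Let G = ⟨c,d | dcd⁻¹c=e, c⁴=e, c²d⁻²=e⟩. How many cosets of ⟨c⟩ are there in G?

First find ord(c) by computing successive powers:
  c¹ = c, c² = c², c³ = c³, c⁴ = e.
So |⟨c⟩| = ord(c) = 4. With |G| = 8, by Lagrange [G : ⟨c⟩] = 8/4 = 2.

Answer: 2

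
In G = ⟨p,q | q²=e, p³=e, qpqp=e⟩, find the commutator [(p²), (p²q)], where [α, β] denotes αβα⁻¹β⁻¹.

[(p²), (p²q)] = (p²)·(p²q)·(p²)⁻¹·(p²q)⁻¹.
  (p²) · (p²q) = pq
  (pq) · p = q
  q · (p²q) = p

Answer: p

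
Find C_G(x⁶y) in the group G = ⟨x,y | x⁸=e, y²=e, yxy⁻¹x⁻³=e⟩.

⟨x⁶y⟩ ⊆ C_G(x⁶y) since powers of x⁶y commute with x⁶y; so |C_G(x⁶y)| ≥ |⟨x⁶y⟩| = 2.
By orbit–stabilizer, |C_G(x⁶y)| = |G| / |conj. class of x⁶y| = 16 / 4 = 4.
The 4 elements commuting with x⁶y are {e, x⁴, x²y, x⁶y}.

Answer: {e, x⁴, x²y, x⁶y}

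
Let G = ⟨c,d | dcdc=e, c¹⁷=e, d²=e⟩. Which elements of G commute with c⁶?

⟨c⁶⟩ ⊆ C_G(c⁶) since powers of c⁶ commute with c⁶; so |C_G(c⁶)| ≥ |⟨c⁶⟩| = 17.
By orbit–stabilizer, |C_G(c⁶)| = |G| / |conj. class of c⁶| = 34 / 2 = 17.
The 17 elements commuting with c⁶ are {e, c, c², c³, c⁴, c⁵, c⁶, c⁷, c⁸, c⁹, c¹⁰, c¹¹, c¹², c¹³, c¹⁴, c¹⁵, c¹⁶}.

Answer: {e, c, c², c³, c⁴, c⁵, c⁶, c⁷, c⁸, c⁹, c¹⁰, c¹¹, c¹², c¹³, c¹⁴, c¹⁵, c¹⁶}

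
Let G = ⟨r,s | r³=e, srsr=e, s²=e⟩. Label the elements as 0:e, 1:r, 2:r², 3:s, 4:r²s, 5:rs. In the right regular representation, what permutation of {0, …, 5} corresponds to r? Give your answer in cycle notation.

(0 1 2)(3 4 5)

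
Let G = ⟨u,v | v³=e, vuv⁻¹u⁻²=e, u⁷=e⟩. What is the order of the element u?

Compute successive powers until reaching e:
  u¹ = u, u² = u², u³ = u³, u⁴ = u⁴, u⁵ = u⁵, u⁶ = u⁶, u⁷ = e.
The smallest positive k with uᵏ = e is 7.

Answer: 7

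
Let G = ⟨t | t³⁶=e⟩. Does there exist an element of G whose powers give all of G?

|G| = 36. The element t has order 36 (its powers give 36 distinct elements), so ⟨t⟩ = G and G is cyclic.

Answer: Yes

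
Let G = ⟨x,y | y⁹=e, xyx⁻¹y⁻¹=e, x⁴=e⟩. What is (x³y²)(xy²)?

Compute (x³y²) · (xy²) by multiplying left to right and reducing via the relations at each step:
  (x³y²) · x = y²
  (y²) · y² = y⁴

Answer: y⁴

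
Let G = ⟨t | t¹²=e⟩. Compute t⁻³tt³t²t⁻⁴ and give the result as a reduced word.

Multiply left to right, reducing at each step:
  (t⁹) · t = t¹⁰
  (t¹⁰) · t³ = t
  t · t² = t³
  (t³) · t⁻⁴ = t¹¹

Answer: t¹¹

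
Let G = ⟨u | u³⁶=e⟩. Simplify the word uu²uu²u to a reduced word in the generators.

Multiply left to right, reducing at each step:
  u · u² = u³
  (u³) · u = u⁴
  (u⁴) · u² = u⁶
  (u⁶) · u = u⁷

Answer: u⁷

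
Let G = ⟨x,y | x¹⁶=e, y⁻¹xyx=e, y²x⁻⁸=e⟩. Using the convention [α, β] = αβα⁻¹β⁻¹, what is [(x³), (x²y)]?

[(x³), (x²y)] = (x³)·(x²y)·(x³)⁻¹·(x²y)⁻¹.
  (x³) · (x²y) = x⁵y
  (x⁵y) · (x¹³) = y⁻¹
  (y⁻¹) · (x²y⁻¹) = x⁶

Answer: x⁶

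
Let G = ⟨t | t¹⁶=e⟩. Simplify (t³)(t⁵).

Compute (t³) · (t⁵) by multiplying left to right and reducing via the relations at each step:
  (t³) · t⁵ = t⁸

Answer: t⁸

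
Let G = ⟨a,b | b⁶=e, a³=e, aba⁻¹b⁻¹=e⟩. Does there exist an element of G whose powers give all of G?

|G| = 18, but the maximum element order in G is 6 < 18. No single element generates all of G, so G is not cyclic.

Answer: No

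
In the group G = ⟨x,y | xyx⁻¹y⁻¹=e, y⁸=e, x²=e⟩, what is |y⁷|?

Compute successive powers until reaching e:
  (y⁷)¹ = y⁷, (y⁷)² = y⁶, (y⁷)³ = y⁵, (y⁷)⁴ = y⁴, (y⁷)⁵ = y³, (y⁷)⁶ = y², (y⁷)⁷ = y, (y⁷)⁸ = e.
The smallest positive k with (y⁷)ᵏ = e is 8.

Answer: 8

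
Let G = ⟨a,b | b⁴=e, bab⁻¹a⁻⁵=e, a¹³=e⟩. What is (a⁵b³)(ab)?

Compute (a⁵b³) · (ab) by multiplying left to right and reducing via the relations at each step:
  (a⁵b³) · a = b³
  (b³) · b = e

Answer: e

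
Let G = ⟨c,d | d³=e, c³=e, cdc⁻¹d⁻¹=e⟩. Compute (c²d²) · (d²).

Compute (c²d²) · (d²) by multiplying left to right and reducing via the relations at each step:
  (c²d²) · d² = c²d

Answer: c²d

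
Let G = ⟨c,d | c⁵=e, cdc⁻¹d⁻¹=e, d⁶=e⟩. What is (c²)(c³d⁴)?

Compute (c²) · (c³d⁴) by multiplying left to right and reducing via the relations at each step:
  (c²) · c³ = e
  e · d⁴ = d⁴

Answer: d⁴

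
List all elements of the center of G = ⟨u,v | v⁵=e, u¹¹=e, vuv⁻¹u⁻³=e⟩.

An element z ∈ Z(G) iff z commutes with every generator.
For example e is central: e·u = u = u·e; e·v = v = v·e.
Whereas u ∉ Z(G) since u·v = uv ≠ u³v = v·u.
Checking each of the 55 elements this way gives Z(G) = {e}, of order 1.

Answer: {e}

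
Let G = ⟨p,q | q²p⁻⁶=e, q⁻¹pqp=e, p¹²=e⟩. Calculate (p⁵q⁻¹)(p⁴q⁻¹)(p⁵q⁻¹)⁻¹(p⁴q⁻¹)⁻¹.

[(p⁵q⁻¹), (p⁴q⁻¹)] = (p⁵q⁻¹)·(p⁴q⁻¹)·(p⁵q⁻¹)⁻¹·(p⁴q⁻¹)⁻¹.
  (p⁵q⁻¹) · (p⁴q⁻¹) = p⁷
  (p⁷) · (p⁵q) = q
  q · (p⁴q) = p²

Answer: p²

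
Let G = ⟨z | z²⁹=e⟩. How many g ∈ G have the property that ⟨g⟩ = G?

G is cyclic of order 29. An element generates G iff its order is 29, and a cyclic group of order 29 has exactly φ(29) = 28 such elements.

Answer: 28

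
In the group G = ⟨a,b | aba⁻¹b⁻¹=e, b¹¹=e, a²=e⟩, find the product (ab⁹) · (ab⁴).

Compute (ab⁹) · (ab⁴) by multiplying left to right and reducing via the relations at each step:
  (ab⁹) · a = b⁹
  (b⁹) · b⁴ = b²

Answer: b²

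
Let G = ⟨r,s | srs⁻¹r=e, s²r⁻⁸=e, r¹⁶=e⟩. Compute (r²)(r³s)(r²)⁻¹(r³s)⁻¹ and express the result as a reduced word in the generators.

[(r²), (r³s)] = (r²)·(r³s)·(r²)⁻¹·(r³s)⁻¹.
  (r²) · (r³s) = r⁵s
  (r⁵s) · (r¹⁴) = r⁷s
  (r⁷s) · (r³s⁻¹) = r⁴

Answer: r⁴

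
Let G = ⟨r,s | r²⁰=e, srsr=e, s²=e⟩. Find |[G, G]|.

G' = [G, G] is generated by all commutators. The generator-pair commutators are: [r, s] = r².
The subgroup they normally generate is {e, r², r⁴, r⁶, r⁸, r¹⁰, r¹², r¹⁴, r¹⁶, r¹⁸}, of order 10.
Check: |G/G'| = 40/10 = 4 is the order of the abelianisation.

Answer: 10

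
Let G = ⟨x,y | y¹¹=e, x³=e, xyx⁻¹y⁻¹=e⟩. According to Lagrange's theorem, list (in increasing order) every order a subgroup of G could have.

|G| = 33 = 3 · 11. By Lagrange's theorem the order of any subgroup divides 33; the divisors of 33 are 1, 3, 11, 33.

Answer: 1, 3, 11, 33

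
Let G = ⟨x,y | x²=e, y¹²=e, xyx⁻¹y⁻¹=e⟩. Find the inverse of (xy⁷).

The order of (xy⁷) is 12 (smallest k with (xy⁷)ᵏ = e), so (xy⁷)⁻¹ = (xy⁷)¹¹ = xy⁵.
Check: (xy⁷) · (xy⁵) → (xy⁷) · x = y⁷;   (y⁷) · y⁵ = e, giving e as required.

Answer: xy⁵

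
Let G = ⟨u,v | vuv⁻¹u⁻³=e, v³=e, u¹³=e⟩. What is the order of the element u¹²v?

Compute successive powers until reaching e:
  (u¹²v)¹ = u¹²v, (u¹²v)² = u⁹v², (u¹²v)³ = e.
The smallest positive k with (u¹²v)ᵏ = e is 3.

Answer: 3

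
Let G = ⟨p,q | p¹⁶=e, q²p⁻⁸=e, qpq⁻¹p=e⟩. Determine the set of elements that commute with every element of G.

An element z ∈ Z(G) iff z commutes with every generator.
For example p⁸ is central: (p⁸)·p = p⁹ = p·(p⁸); (p⁸)·q = q⁻¹ = q·(p⁸).
Whereas p ∉ Z(G) since p·q = pq ≠ p⁷q⁻¹ = q·p.
Checking each of the 32 elements this way gives Z(G) = {e, p⁸}, of order 2.

Answer: {e, p⁸}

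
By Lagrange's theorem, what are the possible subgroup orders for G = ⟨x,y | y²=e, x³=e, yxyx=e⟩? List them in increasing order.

|G| = 6 = 2 · 3. By Lagrange's theorem the order of any subgroup divides 6; the divisors of 6 are 1, 2, 3, 6.

Answer: 1, 2, 3, 6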